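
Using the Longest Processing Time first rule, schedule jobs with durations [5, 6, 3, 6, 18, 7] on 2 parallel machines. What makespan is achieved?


Sort jobs in decreasing order (LPT): [18, 7, 6, 6, 5, 3]
Assign each job to the least loaded machine:
  Machine 1: jobs [18, 5], load = 23
  Machine 2: jobs [7, 6, 6, 3], load = 22
Makespan = max load = 23

23


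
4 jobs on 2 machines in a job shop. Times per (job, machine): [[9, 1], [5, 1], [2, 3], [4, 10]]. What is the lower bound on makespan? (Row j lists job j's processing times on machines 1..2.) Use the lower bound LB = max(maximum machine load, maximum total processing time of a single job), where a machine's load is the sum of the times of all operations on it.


Machine loads:
  Machine 1: 9 + 5 + 2 + 4 = 20
  Machine 2: 1 + 1 + 3 + 10 = 15
Max machine load = 20
Job totals:
  Job 1: 10
  Job 2: 6
  Job 3: 5
  Job 4: 14
Max job total = 14
Lower bound = max(20, 14) = 20

20


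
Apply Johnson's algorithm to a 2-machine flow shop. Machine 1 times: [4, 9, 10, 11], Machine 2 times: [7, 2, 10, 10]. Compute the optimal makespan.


Apply Johnson's rule:
  Group 1 (a <= b): [(1, 4, 7), (3, 10, 10)]
  Group 2 (a > b): [(4, 11, 10), (2, 9, 2)]
Optimal job order: [1, 3, 4, 2]
Schedule:
  Job 1: M1 done at 4, M2 done at 11
  Job 3: M1 done at 14, M2 done at 24
  Job 4: M1 done at 25, M2 done at 35
  Job 2: M1 done at 34, M2 done at 37
Makespan = 37

37


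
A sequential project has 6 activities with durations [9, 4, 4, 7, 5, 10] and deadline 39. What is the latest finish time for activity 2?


LF(activity 2) = deadline - sum of successor durations
Successors: activities 3 through 6 with durations [4, 7, 5, 10]
Sum of successor durations = 26
LF = 39 - 26 = 13

13


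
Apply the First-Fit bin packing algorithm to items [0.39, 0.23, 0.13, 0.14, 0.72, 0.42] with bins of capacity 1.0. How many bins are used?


Place items sequentially using First-Fit:
  Item 0.39 -> new Bin 1
  Item 0.23 -> Bin 1 (now 0.62)
  Item 0.13 -> Bin 1 (now 0.75)
  Item 0.14 -> Bin 1 (now 0.89)
  Item 0.72 -> new Bin 2
  Item 0.42 -> new Bin 3
Total bins used = 3

3


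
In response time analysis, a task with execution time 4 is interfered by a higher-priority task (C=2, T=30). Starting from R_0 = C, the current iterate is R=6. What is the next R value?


R_next = C + ceil(R_prev / T_hp) * C_hp
ceil(6 / 30) = ceil(0.2) = 1
Interference = 1 * 2 = 2
R_next = 4 + 2 = 6
R_next = R_prev, so the iteration has converged (response time = 6).

6


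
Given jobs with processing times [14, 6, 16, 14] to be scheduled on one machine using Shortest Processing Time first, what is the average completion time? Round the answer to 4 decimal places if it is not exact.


Sort jobs by processing time (SPT order): [6, 14, 14, 16]
Compute completion times sequentially:
  Job 1: processing = 6, completes at 6
  Job 2: processing = 14, completes at 20
  Job 3: processing = 14, completes at 34
  Job 4: processing = 16, completes at 50
Sum of completion times = 110
Average completion time = 110/4 = 27.5

27.5


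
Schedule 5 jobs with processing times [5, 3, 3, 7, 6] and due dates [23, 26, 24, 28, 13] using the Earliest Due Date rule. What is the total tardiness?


Sort by due date (EDD order): [(6, 13), (5, 23), (3, 24), (3, 26), (7, 28)]
Compute completion times and tardiness:
  Job 1: p=6, d=13, C=6, tardiness=max(0,6-13)=0
  Job 2: p=5, d=23, C=11, tardiness=max(0,11-23)=0
  Job 3: p=3, d=24, C=14, tardiness=max(0,14-24)=0
  Job 4: p=3, d=26, C=17, tardiness=max(0,17-26)=0
  Job 5: p=7, d=28, C=24, tardiness=max(0,24-28)=0
Total tardiness = 0

0


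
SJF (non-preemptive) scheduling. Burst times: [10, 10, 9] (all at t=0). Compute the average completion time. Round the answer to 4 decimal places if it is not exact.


SJF order (ascending): [9, 10, 10]
Completion times:
  Job 1: burst=9, C=9
  Job 2: burst=10, C=19
  Job 3: burst=10, C=29
Average completion = 57/3 = 19.0

19.0


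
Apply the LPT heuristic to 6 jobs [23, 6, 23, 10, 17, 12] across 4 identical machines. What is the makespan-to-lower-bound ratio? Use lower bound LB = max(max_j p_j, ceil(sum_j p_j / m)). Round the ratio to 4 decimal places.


LPT order: [23, 23, 17, 12, 10, 6]
Machine loads after assignment: [23, 23, 23, 22]
LPT makespan = 23
Lower bound = max(max_job, ceil(total/4)) = max(23, 23) = 23
Ratio = 23 / 23 = 1.0

1.0


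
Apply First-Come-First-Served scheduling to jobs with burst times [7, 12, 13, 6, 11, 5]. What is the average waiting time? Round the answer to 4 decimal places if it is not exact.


FCFS order (as given): [7, 12, 13, 6, 11, 5]
Waiting times:
  Job 1: wait = 0
  Job 2: wait = 7
  Job 3: wait = 19
  Job 4: wait = 32
  Job 5: wait = 38
  Job 6: wait = 49
Sum of waiting times = 145
Average waiting time = 145/6 = 24.1667

24.1667


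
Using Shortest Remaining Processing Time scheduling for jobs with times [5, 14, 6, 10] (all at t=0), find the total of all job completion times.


Since all jobs arrive at t=0, SRPT equals SPT ordering.
SPT order: [5, 6, 10, 14]
Completion times:
  Job 1: p=5, C=5
  Job 2: p=6, C=11
  Job 3: p=10, C=21
  Job 4: p=14, C=35
Total completion time = 5 + 11 + 21 + 35 = 72

72


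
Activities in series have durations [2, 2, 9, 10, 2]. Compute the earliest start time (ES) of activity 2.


Activity 2 starts after activities 1 through 1 complete.
Predecessor durations: [2]
ES = 2 = 2

2


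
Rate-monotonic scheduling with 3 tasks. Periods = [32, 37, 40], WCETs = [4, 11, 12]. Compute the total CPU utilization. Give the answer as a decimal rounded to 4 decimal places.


Compute individual utilizations (exact fractions):
  Task 1: C/T = 4/32 = 1/8 (approx. 0.125)
  Task 2: C/T = 11/37 (approx. 0.2973)
  Task 3: C/T = 12/40 = 3/10 (approx. 0.3)
Total utilization U = 1/8 + 11/37 + 3/10 = 1069/1480
Rounded to 4 decimal places: U = 0.7223
RM (Liu & Layland) bound for 3 tasks = 0.779763; compare with U = 1069/1480 (approx. 0.722297)
U <= bound, so schedulable by RM sufficient condition.

0.7223


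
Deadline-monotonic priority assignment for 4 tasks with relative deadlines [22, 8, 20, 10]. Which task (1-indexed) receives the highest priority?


Sort tasks by relative deadline (ascending):
  Task 2: deadline = 8
  Task 4: deadline = 10
  Task 3: deadline = 20
  Task 1: deadline = 22
Priority order (highest first): [2, 4, 3, 1]
Highest priority task = 2

2


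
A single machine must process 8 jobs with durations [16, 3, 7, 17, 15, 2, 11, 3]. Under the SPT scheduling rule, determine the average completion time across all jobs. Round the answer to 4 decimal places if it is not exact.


Sort jobs by processing time (SPT order): [2, 3, 3, 7, 11, 15, 16, 17]
Compute completion times sequentially:
  Job 1: processing = 2, completes at 2
  Job 2: processing = 3, completes at 5
  Job 3: processing = 3, completes at 8
  Job 4: processing = 7, completes at 15
  Job 5: processing = 11, completes at 26
  Job 6: processing = 15, completes at 41
  Job 7: processing = 16, completes at 57
  Job 8: processing = 17, completes at 74
Sum of completion times = 228
Average completion time = 228/8 = 28.5

28.5


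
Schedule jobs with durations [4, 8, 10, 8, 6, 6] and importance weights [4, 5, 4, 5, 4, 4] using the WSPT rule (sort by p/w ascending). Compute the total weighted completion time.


Compute p/w ratios and sort ascending (WSPT): [(4, 4), (6, 4), (6, 4), (8, 5), (8, 5), (10, 4)]
Compute weighted completion times:
  Job (p=4,w=4): C=4, w*C=4*4=16
  Job (p=6,w=4): C=10, w*C=4*10=40
  Job (p=6,w=4): C=16, w*C=4*16=64
  Job (p=8,w=5): C=24, w*C=5*24=120
  Job (p=8,w=5): C=32, w*C=5*32=160
  Job (p=10,w=4): C=42, w*C=4*42=168
Total weighted completion time = 568

568


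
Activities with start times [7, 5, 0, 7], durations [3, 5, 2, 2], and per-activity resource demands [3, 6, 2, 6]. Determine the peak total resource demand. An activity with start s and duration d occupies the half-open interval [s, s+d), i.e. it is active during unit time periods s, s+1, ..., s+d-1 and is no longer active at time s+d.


Each activity i is active on [start_i, start_i + duration_i).
Compute total resource usage per time slot:
  t=0: active resources = [2], total = 2
  t=1: active resources = [2], total = 2
  t=2: active resources = [], total = 0
  t=3: active resources = [], total = 0
  t=4: active resources = [], total = 0
  t=5: active resources = [6], total = 6
  t=6: active resources = [6], total = 6
  t=7: active resources = [3, 6, 6], total = 15
  t=8: active resources = [3, 6, 6], total = 15
  t=9: active resources = [3, 6], total = 9
Peak resource demand = 15

15


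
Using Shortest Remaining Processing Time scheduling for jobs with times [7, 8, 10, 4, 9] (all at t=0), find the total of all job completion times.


Since all jobs arrive at t=0, SRPT equals SPT ordering.
SPT order: [4, 7, 8, 9, 10]
Completion times:
  Job 1: p=4, C=4
  Job 2: p=7, C=11
  Job 3: p=8, C=19
  Job 4: p=9, C=28
  Job 5: p=10, C=38
Total completion time = 4 + 11 + 19 + 28 + 38 = 100

100


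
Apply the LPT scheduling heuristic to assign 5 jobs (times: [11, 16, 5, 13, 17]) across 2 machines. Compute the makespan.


Sort jobs in decreasing order (LPT): [17, 16, 13, 11, 5]
Assign each job to the least loaded machine:
  Machine 1: jobs [17, 11, 5], load = 33
  Machine 2: jobs [16, 13], load = 29
Makespan = max load = 33

33


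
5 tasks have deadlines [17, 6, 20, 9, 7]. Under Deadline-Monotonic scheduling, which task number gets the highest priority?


Sort tasks by relative deadline (ascending):
  Task 2: deadline = 6
  Task 5: deadline = 7
  Task 4: deadline = 9
  Task 1: deadline = 17
  Task 3: deadline = 20
Priority order (highest first): [2, 5, 4, 1, 3]
Highest priority task = 2

2


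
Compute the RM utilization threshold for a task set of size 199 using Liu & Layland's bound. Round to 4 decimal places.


Compute 2^(1/199) = 1.0034892249
Subtract 1: 1.0034892249 - 1 = 0.0034892249
Multiply by n: 199 * 0.0034892249 = 0.6943557551
Round to 4 dp: 0.6944

0.6944


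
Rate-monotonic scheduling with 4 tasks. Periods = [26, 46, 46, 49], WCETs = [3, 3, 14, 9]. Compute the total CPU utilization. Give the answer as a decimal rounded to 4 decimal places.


Compute individual utilizations (exact fractions):
  Task 1: C/T = 3/26 (approx. 0.1154)
  Task 2: C/T = 3/46 (approx. 0.0652)
  Task 3: C/T = 14/46 = 7/23 (approx. 0.3043)
  Task 4: C/T = 9/49 (approx. 0.1837)
Total utilization U = 3/26 + 3/46 + 7/23 + 9/49 = 9796/14651
Rounded to 4 decimal places: U = 0.6686
RM (Liu & Layland) bound for 4 tasks = 0.756828; compare with U = 9796/14651 (approx. 0.668623)
U <= bound, so schedulable by RM sufficient condition.

0.6686


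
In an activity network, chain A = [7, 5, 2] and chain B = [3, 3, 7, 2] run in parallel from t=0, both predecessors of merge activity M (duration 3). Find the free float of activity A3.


ES(A3) = sum of predecessors on chain A = 12
EF(A3) = ES + duration = 12 + 2 = 14
Successor of A3 is M. ES(M) = max(sum(A), sum(B)) = max(14, 15) = 15
Free float = ES(successor) - EF(current) = 15 - 14 = 1

1


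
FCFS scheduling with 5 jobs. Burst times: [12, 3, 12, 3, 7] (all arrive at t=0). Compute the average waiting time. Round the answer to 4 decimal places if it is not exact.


FCFS order (as given): [12, 3, 12, 3, 7]
Waiting times:
  Job 1: wait = 0
  Job 2: wait = 12
  Job 3: wait = 15
  Job 4: wait = 27
  Job 5: wait = 30
Sum of waiting times = 84
Average waiting time = 84/5 = 16.8

16.8


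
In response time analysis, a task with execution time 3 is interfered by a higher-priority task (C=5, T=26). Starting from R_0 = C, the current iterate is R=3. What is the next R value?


R_next = C + ceil(R_prev / T_hp) * C_hp
ceil(3 / 26) = ceil(0.1154) = 1
Interference = 1 * 5 = 5
R_next = 3 + 5 = 8

8


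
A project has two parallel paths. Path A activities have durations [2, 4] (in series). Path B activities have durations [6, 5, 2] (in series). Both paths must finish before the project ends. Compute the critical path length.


Path A total = 2 + 4 = 6
Path B total = 6 + 5 + 2 = 13
Critical path = longest path = max(6, 13) = 13

13


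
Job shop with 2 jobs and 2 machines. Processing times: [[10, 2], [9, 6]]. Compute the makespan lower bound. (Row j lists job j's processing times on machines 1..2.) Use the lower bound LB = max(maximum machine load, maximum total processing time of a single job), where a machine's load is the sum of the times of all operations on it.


Machine loads:
  Machine 1: 10 + 9 = 19
  Machine 2: 2 + 6 = 8
Max machine load = 19
Job totals:
  Job 1: 12
  Job 2: 15
Max job total = 15
Lower bound = max(19, 15) = 19

19


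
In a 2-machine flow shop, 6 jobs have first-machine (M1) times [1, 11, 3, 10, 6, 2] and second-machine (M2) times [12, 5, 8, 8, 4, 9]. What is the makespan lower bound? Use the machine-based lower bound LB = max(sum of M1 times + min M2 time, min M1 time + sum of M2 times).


LB1 = sum(M1 times) + min(M2 times) = 33 + 4 = 37
LB2 = min(M1 times) + sum(M2 times) = 1 + 46 = 47
Lower bound = max(LB1, LB2) = max(37, 47) = 47

47


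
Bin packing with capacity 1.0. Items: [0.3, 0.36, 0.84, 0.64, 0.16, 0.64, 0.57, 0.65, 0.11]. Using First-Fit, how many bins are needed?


Place items sequentially using First-Fit:
  Item 0.3 -> new Bin 1
  Item 0.36 -> Bin 1 (now 0.66)
  Item 0.84 -> new Bin 2
  Item 0.64 -> new Bin 3
  Item 0.16 -> Bin 1 (now 0.82)
  Item 0.64 -> new Bin 4
  Item 0.57 -> new Bin 5
  Item 0.65 -> new Bin 6
  Item 0.11 -> Bin 1 (now 0.93)
Total bins used = 6

6


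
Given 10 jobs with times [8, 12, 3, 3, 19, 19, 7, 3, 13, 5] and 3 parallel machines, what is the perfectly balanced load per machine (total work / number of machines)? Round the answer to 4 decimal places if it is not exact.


Total processing time = 8 + 12 + 3 + 3 + 19 + 19 + 7 + 3 + 13 + 5 = 92
Number of machines = 3
Ideal balanced load = 92 / 3 = 30.6667

30.6667


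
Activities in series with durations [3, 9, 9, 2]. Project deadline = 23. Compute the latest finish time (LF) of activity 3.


LF(activity 3) = deadline - sum of successor durations
Successors: activities 4 through 4 with durations [2]
Sum of successor durations = 2
LF = 23 - 2 = 21

21


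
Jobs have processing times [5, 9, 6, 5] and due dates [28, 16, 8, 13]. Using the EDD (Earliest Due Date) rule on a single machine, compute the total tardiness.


Sort by due date (EDD order): [(6, 8), (5, 13), (9, 16), (5, 28)]
Compute completion times and tardiness:
  Job 1: p=6, d=8, C=6, tardiness=max(0,6-8)=0
  Job 2: p=5, d=13, C=11, tardiness=max(0,11-13)=0
  Job 3: p=9, d=16, C=20, tardiness=max(0,20-16)=4
  Job 4: p=5, d=28, C=25, tardiness=max(0,25-28)=0
Total tardiness = 4

4


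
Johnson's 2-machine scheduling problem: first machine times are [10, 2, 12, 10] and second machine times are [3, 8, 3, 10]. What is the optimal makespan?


Apply Johnson's rule:
  Group 1 (a <= b): [(2, 2, 8), (4, 10, 10)]
  Group 2 (a > b): [(1, 10, 3), (3, 12, 3)]
Optimal job order: [2, 4, 1, 3]
Schedule:
  Job 2: M1 done at 2, M2 done at 10
  Job 4: M1 done at 12, M2 done at 22
  Job 1: M1 done at 22, M2 done at 25
  Job 3: M1 done at 34, M2 done at 37
Makespan = 37

37


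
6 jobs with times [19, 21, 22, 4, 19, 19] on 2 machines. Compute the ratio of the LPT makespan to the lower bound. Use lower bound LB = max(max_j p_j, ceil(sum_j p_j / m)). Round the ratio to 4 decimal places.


LPT order: [22, 21, 19, 19, 19, 4]
Machine loads after assignment: [45, 59]
LPT makespan = 59
Lower bound = max(max_job, ceil(total/2)) = max(22, 52) = 52
Ratio = 59 / 52 = 1.1346

1.1346


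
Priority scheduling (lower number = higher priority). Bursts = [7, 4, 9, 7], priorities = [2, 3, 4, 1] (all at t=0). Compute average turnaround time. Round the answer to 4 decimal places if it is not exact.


Sort by priority (ascending = highest first):
Order: [(1, 7), (2, 7), (3, 4), (4, 9)]
Completion times:
  Priority 1, burst=7, C=7
  Priority 2, burst=7, C=14
  Priority 3, burst=4, C=18
  Priority 4, burst=9, C=27
Average turnaround = 66/4 = 16.5

16.5


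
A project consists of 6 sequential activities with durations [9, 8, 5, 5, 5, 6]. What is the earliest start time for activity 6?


Activity 6 starts after activities 1 through 5 complete.
Predecessor durations: [9, 8, 5, 5, 5]
ES = 9 + 8 + 5 + 5 + 5 = 32

32


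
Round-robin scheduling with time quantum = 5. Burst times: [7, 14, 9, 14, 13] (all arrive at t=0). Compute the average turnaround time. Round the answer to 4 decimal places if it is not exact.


Time quantum = 5
Execution trace:
  J1 runs 5 units, time = 5
  J2 runs 5 units, time = 10
  J3 runs 5 units, time = 15
  J4 runs 5 units, time = 20
  J5 runs 5 units, time = 25
  J1 runs 2 units, time = 27
  J2 runs 5 units, time = 32
  J3 runs 4 units, time = 36
  J4 runs 5 units, time = 41
  J5 runs 5 units, time = 46
  J2 runs 4 units, time = 50
  J4 runs 4 units, time = 54
  J5 runs 3 units, time = 57
Finish times: [27, 50, 36, 54, 57]
Average turnaround = 224/5 = 44.8

44.8


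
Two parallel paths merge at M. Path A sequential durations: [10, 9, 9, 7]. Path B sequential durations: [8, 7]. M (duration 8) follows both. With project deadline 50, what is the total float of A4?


Forward pass: ES(A4) = sum of predecessors on chain A = 28
EF = ES + duration = 28 + 7 = 35
Backward pass: LF(M) = deadline = 50; LS(M) = 50 - 8 = 42
LF(A4) = LS(M) - sum(successors on chain A) = 42 - 0 = 42
LS = LF - duration = 42 - 7 = 35
Total float = LS - ES = 35 - 28 = 7

7


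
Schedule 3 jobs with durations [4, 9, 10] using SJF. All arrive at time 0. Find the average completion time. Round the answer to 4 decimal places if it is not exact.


SJF order (ascending): [4, 9, 10]
Completion times:
  Job 1: burst=4, C=4
  Job 2: burst=9, C=13
  Job 3: burst=10, C=23
Average completion = 40/3 = 13.3333

13.3333


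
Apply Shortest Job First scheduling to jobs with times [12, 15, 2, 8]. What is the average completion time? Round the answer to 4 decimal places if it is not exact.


SJF order (ascending): [2, 8, 12, 15]
Completion times:
  Job 1: burst=2, C=2
  Job 2: burst=8, C=10
  Job 3: burst=12, C=22
  Job 4: burst=15, C=37
Average completion = 71/4 = 17.75

17.75


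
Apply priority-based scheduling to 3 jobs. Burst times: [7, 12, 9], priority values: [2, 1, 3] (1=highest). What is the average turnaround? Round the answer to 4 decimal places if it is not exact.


Sort by priority (ascending = highest first):
Order: [(1, 12), (2, 7), (3, 9)]
Completion times:
  Priority 1, burst=12, C=12
  Priority 2, burst=7, C=19
  Priority 3, burst=9, C=28
Average turnaround = 59/3 = 19.6667

19.6667


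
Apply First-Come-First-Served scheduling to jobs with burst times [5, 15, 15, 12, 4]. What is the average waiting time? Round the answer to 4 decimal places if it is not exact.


FCFS order (as given): [5, 15, 15, 12, 4]
Waiting times:
  Job 1: wait = 0
  Job 2: wait = 5
  Job 3: wait = 20
  Job 4: wait = 35
  Job 5: wait = 47
Sum of waiting times = 107
Average waiting time = 107/5 = 21.4

21.4


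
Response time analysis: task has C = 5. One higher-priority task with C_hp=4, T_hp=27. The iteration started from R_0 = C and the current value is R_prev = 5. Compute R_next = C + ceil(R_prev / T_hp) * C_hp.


R_next = C + ceil(R_prev / T_hp) * C_hp
ceil(5 / 27) = ceil(0.1852) = 1
Interference = 1 * 4 = 4
R_next = 5 + 4 = 9

9


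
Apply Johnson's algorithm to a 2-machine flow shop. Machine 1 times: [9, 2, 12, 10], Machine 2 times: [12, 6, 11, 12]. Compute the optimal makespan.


Apply Johnson's rule:
  Group 1 (a <= b): [(2, 2, 6), (1, 9, 12), (4, 10, 12)]
  Group 2 (a > b): [(3, 12, 11)]
Optimal job order: [2, 1, 4, 3]
Schedule:
  Job 2: M1 done at 2, M2 done at 8
  Job 1: M1 done at 11, M2 done at 23
  Job 4: M1 done at 21, M2 done at 35
  Job 3: M1 done at 33, M2 done at 46
Makespan = 46

46


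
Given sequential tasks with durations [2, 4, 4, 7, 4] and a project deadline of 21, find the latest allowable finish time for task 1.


LF(activity 1) = deadline - sum of successor durations
Successors: activities 2 through 5 with durations [4, 4, 7, 4]
Sum of successor durations = 19
LF = 21 - 19 = 2

2


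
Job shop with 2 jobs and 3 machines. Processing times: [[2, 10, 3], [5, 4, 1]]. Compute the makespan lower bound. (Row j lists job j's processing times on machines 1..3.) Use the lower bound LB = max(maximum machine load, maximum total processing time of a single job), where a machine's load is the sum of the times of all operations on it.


Machine loads:
  Machine 1: 2 + 5 = 7
  Machine 2: 10 + 4 = 14
  Machine 3: 3 + 1 = 4
Max machine load = 14
Job totals:
  Job 1: 15
  Job 2: 10
Max job total = 15
Lower bound = max(14, 15) = 15

15


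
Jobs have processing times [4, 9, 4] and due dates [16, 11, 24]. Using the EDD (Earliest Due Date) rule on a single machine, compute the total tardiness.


Sort by due date (EDD order): [(9, 11), (4, 16), (4, 24)]
Compute completion times and tardiness:
  Job 1: p=9, d=11, C=9, tardiness=max(0,9-11)=0
  Job 2: p=4, d=16, C=13, tardiness=max(0,13-16)=0
  Job 3: p=4, d=24, C=17, tardiness=max(0,17-24)=0
Total tardiness = 0

0


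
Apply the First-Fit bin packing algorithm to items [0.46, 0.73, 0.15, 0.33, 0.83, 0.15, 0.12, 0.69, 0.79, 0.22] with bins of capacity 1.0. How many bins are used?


Place items sequentially using First-Fit:
  Item 0.46 -> new Bin 1
  Item 0.73 -> new Bin 2
  Item 0.15 -> Bin 1 (now 0.61)
  Item 0.33 -> Bin 1 (now 0.94)
  Item 0.83 -> new Bin 3
  Item 0.15 -> Bin 2 (now 0.88)
  Item 0.12 -> Bin 2 (now 1.0)
  Item 0.69 -> new Bin 4
  Item 0.79 -> new Bin 5
  Item 0.22 -> Bin 4 (now 0.91)
Total bins used = 5

5


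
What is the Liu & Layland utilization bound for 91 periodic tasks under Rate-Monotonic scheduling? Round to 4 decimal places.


Compute 2^(1/91) = 1.0076460851
Subtract 1: 1.0076460851 - 1 = 0.0076460851
Multiply by n: 91 * 0.0076460851 = 0.6957937441
Round to 4 dp: 0.6958

0.6958


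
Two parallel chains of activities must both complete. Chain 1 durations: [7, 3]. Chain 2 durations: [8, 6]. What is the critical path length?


Path A total = 7 + 3 = 10
Path B total = 8 + 6 = 14
Critical path = longest path = max(10, 14) = 14

14


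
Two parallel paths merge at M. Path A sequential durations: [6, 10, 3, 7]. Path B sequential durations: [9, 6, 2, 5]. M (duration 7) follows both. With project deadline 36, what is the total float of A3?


Forward pass: ES(A3) = sum of predecessors on chain A = 16
EF = ES + duration = 16 + 3 = 19
Backward pass: LF(M) = deadline = 36; LS(M) = 36 - 7 = 29
LF(A3) = LS(M) - sum(successors on chain A) = 29 - 7 = 22
LS = LF - duration = 22 - 3 = 19
Total float = LS - ES = 19 - 16 = 3

3


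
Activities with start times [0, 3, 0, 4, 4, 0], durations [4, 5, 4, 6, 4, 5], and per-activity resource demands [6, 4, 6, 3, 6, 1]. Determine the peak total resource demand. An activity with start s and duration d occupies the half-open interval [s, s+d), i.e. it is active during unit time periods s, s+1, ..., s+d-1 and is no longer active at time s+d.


Each activity i is active on [start_i, start_i + duration_i).
Compute total resource usage per time slot:
  t=0: active resources = [6, 6, 1], total = 13
  t=1: active resources = [6, 6, 1], total = 13
  t=2: active resources = [6, 6, 1], total = 13
  t=3: active resources = [6, 4, 6, 1], total = 17
  t=4: active resources = [4, 3, 6, 1], total = 14
  t=5: active resources = [4, 3, 6], total = 13
  t=6: active resources = [4, 3, 6], total = 13
  t=7: active resources = [4, 3, 6], total = 13
  t=8: active resources = [3], total = 3
  t=9: active resources = [3], total = 3
Peak resource demand = 17

17


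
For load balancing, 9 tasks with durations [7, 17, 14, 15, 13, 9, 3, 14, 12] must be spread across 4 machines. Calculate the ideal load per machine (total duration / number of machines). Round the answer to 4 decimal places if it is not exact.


Total processing time = 7 + 17 + 14 + 15 + 13 + 9 + 3 + 14 + 12 = 104
Number of machines = 4
Ideal balanced load = 104 / 4 = 26.0

26.0


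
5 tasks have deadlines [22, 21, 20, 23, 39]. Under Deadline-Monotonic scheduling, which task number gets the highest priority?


Sort tasks by relative deadline (ascending):
  Task 3: deadline = 20
  Task 2: deadline = 21
  Task 1: deadline = 22
  Task 4: deadline = 23
  Task 5: deadline = 39
Priority order (highest first): [3, 2, 1, 4, 5]
Highest priority task = 3

3


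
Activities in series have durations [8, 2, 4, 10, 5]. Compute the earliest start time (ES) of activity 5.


Activity 5 starts after activities 1 through 4 complete.
Predecessor durations: [8, 2, 4, 10]
ES = 8 + 2 + 4 + 10 = 24

24


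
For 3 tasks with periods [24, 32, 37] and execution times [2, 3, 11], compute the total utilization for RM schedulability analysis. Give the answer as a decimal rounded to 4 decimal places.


Compute individual utilizations (exact fractions):
  Task 1: C/T = 2/24 = 1/12 (approx. 0.0833)
  Task 2: C/T = 3/32 (approx. 0.0938)
  Task 3: C/T = 11/37 (approx. 0.2973)
Total utilization U = 1/12 + 3/32 + 11/37 = 1685/3552
Rounded to 4 decimal places: U = 0.4744
RM (Liu & Layland) bound for 3 tasks = 0.779763; compare with U = 1685/3552 (approx. 0.474381)
U <= bound, so schedulable by RM sufficient condition.

0.4744


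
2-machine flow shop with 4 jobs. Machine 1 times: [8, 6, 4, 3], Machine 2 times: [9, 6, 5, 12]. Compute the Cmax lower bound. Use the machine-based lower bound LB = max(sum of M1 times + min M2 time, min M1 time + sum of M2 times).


LB1 = sum(M1 times) + min(M2 times) = 21 + 5 = 26
LB2 = min(M1 times) + sum(M2 times) = 3 + 32 = 35
Lower bound = max(LB1, LB2) = max(26, 35) = 35

35


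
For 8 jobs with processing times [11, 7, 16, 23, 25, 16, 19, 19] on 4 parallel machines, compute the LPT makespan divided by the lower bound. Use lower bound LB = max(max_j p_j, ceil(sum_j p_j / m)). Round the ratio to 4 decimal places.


LPT order: [25, 23, 19, 19, 16, 16, 11, 7]
Machine loads after assignment: [32, 34, 35, 35]
LPT makespan = 35
Lower bound = max(max_job, ceil(total/4)) = max(25, 34) = 34
Ratio = 35 / 34 = 1.0294

1.0294


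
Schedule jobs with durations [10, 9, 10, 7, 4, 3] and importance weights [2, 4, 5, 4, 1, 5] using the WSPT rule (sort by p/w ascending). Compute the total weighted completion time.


Compute p/w ratios and sort ascending (WSPT): [(3, 5), (7, 4), (10, 5), (9, 4), (4, 1), (10, 2)]
Compute weighted completion times:
  Job (p=3,w=5): C=3, w*C=5*3=15
  Job (p=7,w=4): C=10, w*C=4*10=40
  Job (p=10,w=5): C=20, w*C=5*20=100
  Job (p=9,w=4): C=29, w*C=4*29=116
  Job (p=4,w=1): C=33, w*C=1*33=33
  Job (p=10,w=2): C=43, w*C=2*43=86
Total weighted completion time = 390

390


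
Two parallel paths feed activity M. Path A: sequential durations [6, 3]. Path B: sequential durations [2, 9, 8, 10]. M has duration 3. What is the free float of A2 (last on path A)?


ES(A2) = sum of predecessors on chain A = 6
EF(A2) = ES + duration = 6 + 3 = 9
Successor of A2 is M. ES(M) = max(sum(A), sum(B)) = max(9, 29) = 29
Free float = ES(successor) - EF(current) = 29 - 9 = 20

20


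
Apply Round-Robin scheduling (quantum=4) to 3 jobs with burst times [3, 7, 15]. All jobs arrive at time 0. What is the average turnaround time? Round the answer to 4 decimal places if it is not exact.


Time quantum = 4
Execution trace:
  J1 runs 3 units, time = 3
  J2 runs 4 units, time = 7
  J3 runs 4 units, time = 11
  J2 runs 3 units, time = 14
  J3 runs 4 units, time = 18
  J3 runs 4 units, time = 22
  J3 runs 3 units, time = 25
Finish times: [3, 14, 25]
Average turnaround = 42/3 = 14.0

14.0


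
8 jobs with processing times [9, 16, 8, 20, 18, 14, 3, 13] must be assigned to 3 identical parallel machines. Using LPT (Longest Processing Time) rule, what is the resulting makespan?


Sort jobs in decreasing order (LPT): [20, 18, 16, 14, 13, 9, 8, 3]
Assign each job to the least loaded machine:
  Machine 1: jobs [20, 9, 8], load = 37
  Machine 2: jobs [18, 13], load = 31
  Machine 3: jobs [16, 14, 3], load = 33
Makespan = max load = 37

37


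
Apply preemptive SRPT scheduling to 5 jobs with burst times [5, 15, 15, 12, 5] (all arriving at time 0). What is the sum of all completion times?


Since all jobs arrive at t=0, SRPT equals SPT ordering.
SPT order: [5, 5, 12, 15, 15]
Completion times:
  Job 1: p=5, C=5
  Job 2: p=5, C=10
  Job 3: p=12, C=22
  Job 4: p=15, C=37
  Job 5: p=15, C=52
Total completion time = 5 + 10 + 22 + 37 + 52 = 126

126


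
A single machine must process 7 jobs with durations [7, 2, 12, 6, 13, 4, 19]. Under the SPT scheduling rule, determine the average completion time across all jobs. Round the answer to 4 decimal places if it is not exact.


Sort jobs by processing time (SPT order): [2, 4, 6, 7, 12, 13, 19]
Compute completion times sequentially:
  Job 1: processing = 2, completes at 2
  Job 2: processing = 4, completes at 6
  Job 3: processing = 6, completes at 12
  Job 4: processing = 7, completes at 19
  Job 5: processing = 12, completes at 31
  Job 6: processing = 13, completes at 44
  Job 7: processing = 19, completes at 63
Sum of completion times = 177
Average completion time = 177/7 = 25.2857

25.2857


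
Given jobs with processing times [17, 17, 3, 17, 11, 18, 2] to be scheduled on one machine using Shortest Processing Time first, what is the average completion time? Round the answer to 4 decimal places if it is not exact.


Sort jobs by processing time (SPT order): [2, 3, 11, 17, 17, 17, 18]
Compute completion times sequentially:
  Job 1: processing = 2, completes at 2
  Job 2: processing = 3, completes at 5
  Job 3: processing = 11, completes at 16
  Job 4: processing = 17, completes at 33
  Job 5: processing = 17, completes at 50
  Job 6: processing = 17, completes at 67
  Job 7: processing = 18, completes at 85
Sum of completion times = 258
Average completion time = 258/7 = 36.8571

36.8571


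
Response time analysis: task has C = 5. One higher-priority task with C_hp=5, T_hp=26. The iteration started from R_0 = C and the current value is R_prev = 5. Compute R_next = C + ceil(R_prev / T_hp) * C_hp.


R_next = C + ceil(R_prev / T_hp) * C_hp
ceil(5 / 26) = ceil(0.1923) = 1
Interference = 1 * 5 = 5
R_next = 5 + 5 = 10

10


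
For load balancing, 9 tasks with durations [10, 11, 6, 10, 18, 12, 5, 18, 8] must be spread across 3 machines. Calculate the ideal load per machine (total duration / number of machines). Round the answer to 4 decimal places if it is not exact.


Total processing time = 10 + 11 + 6 + 10 + 18 + 12 + 5 + 18 + 8 = 98
Number of machines = 3
Ideal balanced load = 98 / 3 = 32.6667

32.6667


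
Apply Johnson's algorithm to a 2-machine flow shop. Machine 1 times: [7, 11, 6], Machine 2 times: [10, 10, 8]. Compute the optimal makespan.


Apply Johnson's rule:
  Group 1 (a <= b): [(3, 6, 8), (1, 7, 10)]
  Group 2 (a > b): [(2, 11, 10)]
Optimal job order: [3, 1, 2]
Schedule:
  Job 3: M1 done at 6, M2 done at 14
  Job 1: M1 done at 13, M2 done at 24
  Job 2: M1 done at 24, M2 done at 34
Makespan = 34

34


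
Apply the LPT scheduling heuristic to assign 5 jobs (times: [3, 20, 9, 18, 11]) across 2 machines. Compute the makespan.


Sort jobs in decreasing order (LPT): [20, 18, 11, 9, 3]
Assign each job to the least loaded machine:
  Machine 1: jobs [20, 9, 3], load = 32
  Machine 2: jobs [18, 11], load = 29
Makespan = max load = 32

32


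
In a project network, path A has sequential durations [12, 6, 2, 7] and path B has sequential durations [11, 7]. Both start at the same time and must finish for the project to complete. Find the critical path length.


Path A total = 12 + 6 + 2 + 7 = 27
Path B total = 11 + 7 = 18
Critical path = longest path = max(27, 18) = 27

27


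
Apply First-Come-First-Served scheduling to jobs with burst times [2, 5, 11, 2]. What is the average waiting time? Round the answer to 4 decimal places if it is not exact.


FCFS order (as given): [2, 5, 11, 2]
Waiting times:
  Job 1: wait = 0
  Job 2: wait = 2
  Job 3: wait = 7
  Job 4: wait = 18
Sum of waiting times = 27
Average waiting time = 27/4 = 6.75

6.75


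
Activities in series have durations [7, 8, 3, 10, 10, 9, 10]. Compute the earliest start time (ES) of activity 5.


Activity 5 starts after activities 1 through 4 complete.
Predecessor durations: [7, 8, 3, 10]
ES = 7 + 8 + 3 + 10 = 28

28


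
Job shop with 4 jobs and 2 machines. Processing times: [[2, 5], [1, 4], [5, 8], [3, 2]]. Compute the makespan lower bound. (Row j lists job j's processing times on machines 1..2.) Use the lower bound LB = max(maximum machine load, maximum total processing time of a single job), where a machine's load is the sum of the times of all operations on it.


Machine loads:
  Machine 1: 2 + 1 + 5 + 3 = 11
  Machine 2: 5 + 4 + 8 + 2 = 19
Max machine load = 19
Job totals:
  Job 1: 7
  Job 2: 5
  Job 3: 13
  Job 4: 5
Max job total = 13
Lower bound = max(19, 13) = 19

19


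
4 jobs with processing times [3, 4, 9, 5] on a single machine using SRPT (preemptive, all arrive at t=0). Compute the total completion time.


Since all jobs arrive at t=0, SRPT equals SPT ordering.
SPT order: [3, 4, 5, 9]
Completion times:
  Job 1: p=3, C=3
  Job 2: p=4, C=7
  Job 3: p=5, C=12
  Job 4: p=9, C=21
Total completion time = 3 + 7 + 12 + 21 = 43

43


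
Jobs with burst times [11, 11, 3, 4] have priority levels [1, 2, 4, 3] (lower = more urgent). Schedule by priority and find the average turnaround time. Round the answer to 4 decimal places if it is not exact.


Sort by priority (ascending = highest first):
Order: [(1, 11), (2, 11), (3, 4), (4, 3)]
Completion times:
  Priority 1, burst=11, C=11
  Priority 2, burst=11, C=22
  Priority 3, burst=4, C=26
  Priority 4, burst=3, C=29
Average turnaround = 88/4 = 22.0

22.0


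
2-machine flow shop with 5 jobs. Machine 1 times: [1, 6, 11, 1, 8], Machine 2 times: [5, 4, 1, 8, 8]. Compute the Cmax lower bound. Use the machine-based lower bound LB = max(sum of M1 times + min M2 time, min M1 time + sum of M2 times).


LB1 = sum(M1 times) + min(M2 times) = 27 + 1 = 28
LB2 = min(M1 times) + sum(M2 times) = 1 + 26 = 27
Lower bound = max(LB1, LB2) = max(28, 27) = 28

28


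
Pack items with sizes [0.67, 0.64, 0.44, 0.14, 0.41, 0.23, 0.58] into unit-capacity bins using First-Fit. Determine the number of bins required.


Place items sequentially using First-Fit:
  Item 0.67 -> new Bin 1
  Item 0.64 -> new Bin 2
  Item 0.44 -> new Bin 3
  Item 0.14 -> Bin 1 (now 0.81)
  Item 0.41 -> Bin 3 (now 0.85)
  Item 0.23 -> Bin 2 (now 0.87)
  Item 0.58 -> new Bin 4
Total bins used = 4

4


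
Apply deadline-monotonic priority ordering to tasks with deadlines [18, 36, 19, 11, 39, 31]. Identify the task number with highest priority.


Sort tasks by relative deadline (ascending):
  Task 4: deadline = 11
  Task 1: deadline = 18
  Task 3: deadline = 19
  Task 6: deadline = 31
  Task 2: deadline = 36
  Task 5: deadline = 39
Priority order (highest first): [4, 1, 3, 6, 2, 5]
Highest priority task = 4

4


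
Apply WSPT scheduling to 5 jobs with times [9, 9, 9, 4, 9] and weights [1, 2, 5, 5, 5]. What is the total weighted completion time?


Compute p/w ratios and sort ascending (WSPT): [(4, 5), (9, 5), (9, 5), (9, 2), (9, 1)]
Compute weighted completion times:
  Job (p=4,w=5): C=4, w*C=5*4=20
  Job (p=9,w=5): C=13, w*C=5*13=65
  Job (p=9,w=5): C=22, w*C=5*22=110
  Job (p=9,w=2): C=31, w*C=2*31=62
  Job (p=9,w=1): C=40, w*C=1*40=40
Total weighted completion time = 297

297


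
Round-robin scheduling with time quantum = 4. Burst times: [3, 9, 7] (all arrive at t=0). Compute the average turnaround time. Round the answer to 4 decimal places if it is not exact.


Time quantum = 4
Execution trace:
  J1 runs 3 units, time = 3
  J2 runs 4 units, time = 7
  J3 runs 4 units, time = 11
  J2 runs 4 units, time = 15
  J3 runs 3 units, time = 18
  J2 runs 1 units, time = 19
Finish times: [3, 19, 18]
Average turnaround = 40/3 = 13.3333

13.3333


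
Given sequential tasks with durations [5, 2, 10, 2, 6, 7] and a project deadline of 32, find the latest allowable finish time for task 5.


LF(activity 5) = deadline - sum of successor durations
Successors: activities 6 through 6 with durations [7]
Sum of successor durations = 7
LF = 32 - 7 = 25

25


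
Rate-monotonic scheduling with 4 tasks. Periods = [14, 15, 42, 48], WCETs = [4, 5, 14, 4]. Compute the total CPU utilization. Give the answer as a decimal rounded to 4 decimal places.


Compute individual utilizations (exact fractions):
  Task 1: C/T = 4/14 = 2/7 (approx. 0.2857)
  Task 2: C/T = 5/15 = 1/3 (approx. 0.3333)
  Task 3: C/T = 14/42 = 1/3 (approx. 0.3333)
  Task 4: C/T = 4/48 = 1/12 (approx. 0.0833)
Total utilization U = 2/7 + 1/3 + 1/3 + 1/12 = 29/28
Rounded to 4 decimal places: U = 1.0357
RM (Liu & Layland) bound for 4 tasks = 0.756828; compare with U = 29/28 (approx. 1.035714)
U > 1, so the task set is not schedulable (processor overloaded).

1.0357


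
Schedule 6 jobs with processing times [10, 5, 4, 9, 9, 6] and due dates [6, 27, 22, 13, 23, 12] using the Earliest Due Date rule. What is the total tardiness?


Sort by due date (EDD order): [(10, 6), (6, 12), (9, 13), (4, 22), (9, 23), (5, 27)]
Compute completion times and tardiness:
  Job 1: p=10, d=6, C=10, tardiness=max(0,10-6)=4
  Job 2: p=6, d=12, C=16, tardiness=max(0,16-12)=4
  Job 3: p=9, d=13, C=25, tardiness=max(0,25-13)=12
  Job 4: p=4, d=22, C=29, tardiness=max(0,29-22)=7
  Job 5: p=9, d=23, C=38, tardiness=max(0,38-23)=15
  Job 6: p=5, d=27, C=43, tardiness=max(0,43-27)=16
Total tardiness = 58

58


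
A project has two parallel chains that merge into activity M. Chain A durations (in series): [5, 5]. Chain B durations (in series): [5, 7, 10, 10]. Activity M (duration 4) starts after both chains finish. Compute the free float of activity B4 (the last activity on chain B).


ES(B4) = sum of predecessors on chain B = 22
EF(B4) = ES + duration = 22 + 10 = 32
Successor of B4 is M. ES(M) = max(sum(A), sum(B)) = max(10, 32) = 32
Free float = ES(successor) - EF(current) = 32 - 32 = 0

0


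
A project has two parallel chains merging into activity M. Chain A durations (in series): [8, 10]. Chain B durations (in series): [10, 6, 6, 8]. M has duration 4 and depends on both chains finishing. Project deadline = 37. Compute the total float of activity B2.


Forward pass: ES(B2) = sum of predecessors on chain B = 10
EF = ES + duration = 10 + 6 = 16
Backward pass: LF(M) = deadline = 37; LS(M) = 37 - 4 = 33
LF(B2) = LS(M) - sum(successors on chain B) = 33 - 14 = 19
LS = LF - duration = 19 - 6 = 13
Total float = LS - ES = 13 - 10 = 3

3


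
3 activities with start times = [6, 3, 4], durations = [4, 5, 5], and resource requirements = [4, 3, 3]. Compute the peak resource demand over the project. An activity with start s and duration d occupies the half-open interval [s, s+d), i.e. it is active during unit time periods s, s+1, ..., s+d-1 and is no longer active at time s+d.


Each activity i is active on [start_i, start_i + duration_i).
Compute total resource usage per time slot:
  t=0: active resources = [], total = 0
  t=1: active resources = [], total = 0
  t=2: active resources = [], total = 0
  t=3: active resources = [3], total = 3
  t=4: active resources = [3, 3], total = 6
  t=5: active resources = [3, 3], total = 6
  t=6: active resources = [4, 3, 3], total = 10
  t=7: active resources = [4, 3, 3], total = 10
  t=8: active resources = [4, 3], total = 7
  t=9: active resources = [4], total = 4
Peak resource demand = 10

10


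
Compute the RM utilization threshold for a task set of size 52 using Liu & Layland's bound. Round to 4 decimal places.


Compute 2^(1/52) = 1.0134189907
Subtract 1: 1.0134189907 - 1 = 0.0134189907
Multiply by n: 52 * 0.0134189907 = 0.6977875164
Round to 4 dp: 0.6978

0.6978


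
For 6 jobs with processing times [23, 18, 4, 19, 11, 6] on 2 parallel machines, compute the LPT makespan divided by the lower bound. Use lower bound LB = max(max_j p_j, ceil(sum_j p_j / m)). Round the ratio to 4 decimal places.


LPT order: [23, 19, 18, 11, 6, 4]
Machine loads after assignment: [40, 41]
LPT makespan = 41
Lower bound = max(max_job, ceil(total/2)) = max(23, 41) = 41
Ratio = 41 / 41 = 1.0

1.0
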